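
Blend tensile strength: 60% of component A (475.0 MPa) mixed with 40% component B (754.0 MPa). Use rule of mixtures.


Formula: Blend property = (fraction_A * property_A) + (fraction_B * property_B)
Step 1: Contribution A = 60/100 * 475.0 MPa = 285.0 MPa
Step 2: Contribution B = 40/100 * 754.0 MPa = 301.6 MPa
Step 3: Blend tensile strength = 285.0 + 301.6 = 586.6 MPa

586.6 MPa


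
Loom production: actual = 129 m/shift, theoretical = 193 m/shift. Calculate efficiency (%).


Formula: Efficiency% = (Actual output / Theoretical output) * 100
Efficiency% = (129 / 193) * 100
Efficiency% = 0.668394 * 100 = 66.8394% ≈ 66.8%

66.8%


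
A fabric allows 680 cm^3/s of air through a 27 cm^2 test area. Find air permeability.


Formula: Air Permeability = Airflow / Test Area
AP = 680 cm^3/s / 27 cm^2
AP = 25.2 cm^3/s/cm^2

25.2 cm^3/s/cm^2


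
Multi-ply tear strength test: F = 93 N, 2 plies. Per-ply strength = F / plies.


Formula: Per-ply strength = Total force / Number of plies
Per-ply = 93 N / 2
Per-ply = 46.5 N

46.5 N


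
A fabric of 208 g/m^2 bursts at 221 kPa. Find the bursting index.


Formula: Bursting Index = Bursting Strength / Fabric GSM
BI = 221 kPa / 208 g/m^2
BI = 1.063 kPa/(g/m^2)

1.063 kPa/(g/m^2)


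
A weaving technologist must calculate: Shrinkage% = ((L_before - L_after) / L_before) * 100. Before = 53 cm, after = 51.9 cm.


Formula: Shrinkage% = ((L_before - L_after) / L_before) * 100
Step 1: Shrinkage = 53 - 51.9 = 1.1 cm
Step 2: Shrinkage% = (1.1 / 53) * 100
Step 3: Shrinkage% = 0.020755 * 100 = 2.0755% ≈ 2.1%

2.1%


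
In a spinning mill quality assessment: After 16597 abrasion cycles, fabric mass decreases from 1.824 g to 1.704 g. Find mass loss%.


Formula: Mass loss% = ((m_before - m_after) / m_before) * 100
Step 1: Mass loss = 1.824 - 1.704 = 0.12 g
Step 2: Ratio = 0.12 / 1.824 = 0.0657895
Step 3: Mass loss% = 0.0657895 * 100 = 6.57895% ≈ 6.58%

6.58%


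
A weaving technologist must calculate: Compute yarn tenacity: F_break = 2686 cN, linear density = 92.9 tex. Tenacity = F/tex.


Formula: Tenacity = Breaking force / Linear density
Tenacity = 2686 cN / 92.9 tex
Tenacity = 28.91 cN/tex

28.91 cN/tex


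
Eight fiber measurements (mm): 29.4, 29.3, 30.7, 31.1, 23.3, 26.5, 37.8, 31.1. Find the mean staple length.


Formula: Mean = sum of lengths / count
Sum = 29.4 + 29.3 + 30.7 + 31.1 + 23.3 + 26.5 + 37.8 + 31.1
Sum = 239.2 mm
Mean = 239.2 / 8 = 29.90 mm

29.90 mm


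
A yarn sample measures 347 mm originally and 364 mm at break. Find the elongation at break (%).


Formula: Elongation (%) = ((L_break - L0) / L0) * 100
Step 1: Extension = 364 - 347 = 17 mm
Step 2: Elongation = (17 / 347) * 100
Step 3: Elongation = 0.048991 * 100 = 4.8991% ≈ 4.9%

4.9%


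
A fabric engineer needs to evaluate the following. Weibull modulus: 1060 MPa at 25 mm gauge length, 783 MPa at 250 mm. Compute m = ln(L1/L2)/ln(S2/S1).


Formula: m = ln(L1/L2) / ln(S2/S1)
Step 1: ln(L1/L2) = ln(25/250) = -2.30259
Step 2: S2/S1 = 783/1060 = 0.73868
Step 3: ln(S2/S1) = ln(0.73868) = -0.30289
Step 4: m = -2.30259 / -0.30289 = 7.60

7.60 (Weibull m)


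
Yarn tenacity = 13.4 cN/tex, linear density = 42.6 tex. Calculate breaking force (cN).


Formula: Breaking force = Tenacity * Linear density
F = 13.4 cN/tex * 42.6 tex
F = 570.84 cN

570.84 cN


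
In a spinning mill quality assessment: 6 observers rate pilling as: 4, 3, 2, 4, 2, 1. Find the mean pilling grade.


Formula: Mean = sum / count
Sum = 4 + 3 + 2 + 4 + 2 + 1 = 16
Mean = 16 / 6 = 2.7

2.7


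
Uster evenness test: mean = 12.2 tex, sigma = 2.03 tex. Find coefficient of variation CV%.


Formula: CV% = (standard deviation / mean) * 100
Step 1: Ratio = 2.03 / 12.2 = 0.166393
Step 2: CV% = 0.166393 * 100 = 16.6393% ≈ 16.6%

16.6%


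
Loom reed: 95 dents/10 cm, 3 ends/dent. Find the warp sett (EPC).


Formula: EPC = (dents per 10 cm * ends per dent) / 10
Step 1: Total ends per 10 cm = 95 * 3 = 285
Step 2: EPC = 285 / 10 = 28.5 ends/cm

28.5 ends/cm


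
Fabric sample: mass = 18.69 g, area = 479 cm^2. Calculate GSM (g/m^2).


Formula: GSM = mass_g / area_m2
Step 1: Convert area: 479 cm^2 = 479 / 10000 = 0.0479 m^2
Step 2: GSM = 18.69 g / 0.0479 m^2 = 390.2 g/m^2

390.2 g/m^2


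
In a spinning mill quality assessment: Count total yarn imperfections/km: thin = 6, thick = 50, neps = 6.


Formula: Total = thin places + thick places + neps
Total = 6 + 50 + 6
Total = 62 imperfections/km

62 imperfections/km


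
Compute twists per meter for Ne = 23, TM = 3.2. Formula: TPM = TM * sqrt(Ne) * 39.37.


Formula: TPM = TM * sqrt(Ne) * 39.37
Step 1: sqrt(Ne) = sqrt(23) = 4.7958
Step 2: TM * sqrt(Ne) = 3.2 * 4.7958 = 15.3466
Step 3: TPM = 15.3466 * 39.37 = 604 twists/m

604 twists/m


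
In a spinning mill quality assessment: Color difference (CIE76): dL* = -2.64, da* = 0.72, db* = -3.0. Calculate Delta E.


Formula: Delta E = sqrt(dL*^2 + da*^2 + db*^2)
Step 1: dL*^2 = (-2.64)^2 = 6.9696
Step 2: da*^2 = 0.72^2 = 0.5184
Step 3: db*^2 = (-3.0)^2 = 9.0
Step 4: Sum = 6.9696 + 0.5184 + 9.0 = 16.488
Step 5: Delta E = sqrt(16.488) = 4.06

4.06 Delta E


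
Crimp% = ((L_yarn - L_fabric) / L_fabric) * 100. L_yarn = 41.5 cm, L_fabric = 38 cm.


Formula: Crimp% = ((L_yarn - L_fabric) / L_fabric) * 100
Step 1: Extension = 41.5 - 38 = 3.5 cm
Step 2: Crimp% = (3.5 / 38) * 100
Step 3: Crimp% = 0.092105 * 100 = 9.2105% ≈ 9.2%

9.2%


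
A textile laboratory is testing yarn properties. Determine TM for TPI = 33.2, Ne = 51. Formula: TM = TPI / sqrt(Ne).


Formula: TM = TPI / sqrt(Ne)
Step 1: sqrt(Ne) = sqrt(51) = 7.1414
Step 2: TM = 33.2 / 7.1414 = 4.65

4.65 TM


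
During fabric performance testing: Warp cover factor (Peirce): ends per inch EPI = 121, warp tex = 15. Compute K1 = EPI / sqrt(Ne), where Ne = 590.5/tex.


Formula: K1 = EPI / sqrt(Ne), with Ne = 590.5 / tex_warp
Step 1: Ne = 590.5 / 15 = 39.367
Step 2: sqrt(Ne) = sqrt(39.367) = 6.2743
Step 3: K1 = 121 / 6.2743 = 19.3

19.3


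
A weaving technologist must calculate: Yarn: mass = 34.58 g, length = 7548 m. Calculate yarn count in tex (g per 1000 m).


Formula: Tex = (mass_g / length_m) * 1000
Substituting: Tex = (34.58 / 7548) * 1000
Intermediate: 34.58 / 7548 = 0.00458135 g/m
Tex = 0.00458135 * 1000 = 4.58 tex

4.58 tex


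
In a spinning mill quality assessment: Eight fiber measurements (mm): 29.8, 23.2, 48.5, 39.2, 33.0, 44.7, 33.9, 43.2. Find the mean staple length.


Formula: Mean = sum of lengths / count
Sum = 29.8 + 23.2 + 48.5 + 39.2 + 33.0 + 44.7 + 33.9 + 43.2
Sum = 295.5 mm
Mean = 295.5 / 8 = 36.94 mm

36.94 mm


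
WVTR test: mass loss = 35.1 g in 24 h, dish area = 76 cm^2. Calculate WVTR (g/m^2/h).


Formula: WVTR = mass_loss / (area * time)
Step 1: Convert area: 76 cm^2 = 0.0076 m^2
Step 2: WVTR = 35.1 g / (0.0076 m^2 * 24 h)
Step 3: WVTR = 35.1 / 0.1824 = 192.4 g/m^2/h

192.4 g/m^2/h


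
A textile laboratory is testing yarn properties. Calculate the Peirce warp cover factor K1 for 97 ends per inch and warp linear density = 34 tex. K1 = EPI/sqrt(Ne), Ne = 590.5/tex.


Formula: K1 = EPI / sqrt(Ne), with Ne = 590.5 / tex_warp
Step 1: Ne = 590.5 / 34 = 17.368
Step 2: sqrt(Ne) = sqrt(17.368) = 4.1675
Step 3: K1 = 97 / 4.1675 = 23.3

23.3


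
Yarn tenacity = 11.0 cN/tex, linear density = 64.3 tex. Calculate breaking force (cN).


Formula: Breaking force = Tenacity * Linear density
F = 11.0 cN/tex * 64.3 tex
F = 707.30 cN

707.30 cN


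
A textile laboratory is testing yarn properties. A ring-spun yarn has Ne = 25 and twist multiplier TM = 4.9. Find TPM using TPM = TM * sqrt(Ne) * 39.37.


Formula: TPM = TM * sqrt(Ne) * 39.37
Step 1: sqrt(Ne) = sqrt(25) = 5
Step 2: TM * sqrt(Ne) = 4.9 * 5 = 24.5
Step 3: TPM = 24.5 * 39.37 = 965 twists/m

965 twists/m


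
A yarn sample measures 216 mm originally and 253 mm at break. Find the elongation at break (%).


Formula: Elongation (%) = ((L_break - L0) / L0) * 100
Step 1: Extension = 253 - 216 = 37 mm
Step 2: Elongation = (37 / 216) * 100
Step 3: Elongation = 0.171296 * 100 = 17.1296% ≈ 17.1%

17.1%


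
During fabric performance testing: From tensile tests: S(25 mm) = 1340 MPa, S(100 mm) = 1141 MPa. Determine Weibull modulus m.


Formula: m = ln(L1/L2) / ln(S2/S1)
Step 1: ln(L1/L2) = ln(25/100) = -1.38629
Step 2: S2/S1 = 1141/1340 = 0.85149
Step 3: ln(S2/S1) = ln(0.85149) = -0.16077
Step 4: m = -1.38629 / -0.16077 = 8.62

8.62 (Weibull m)


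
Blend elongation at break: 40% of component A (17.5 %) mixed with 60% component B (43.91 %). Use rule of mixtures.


Formula: Blend property = (fraction_A * property_A) + (fraction_B * property_B)
Step 1: Contribution A = 40/100 * 17.5 % = 7.0 %
Step 2: Contribution B = 60/100 * 43.91 % = 26.346 %
Step 3: Blend elongation at break = 7.0 + 26.346 = 33.346 %

33.346 %


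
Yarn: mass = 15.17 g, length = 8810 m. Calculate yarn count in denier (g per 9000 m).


Formula: den = (mass_g / length_m) * 9000
Substituting: den = (15.17 / 8810) * 9000
Intermediate: 15.17 / 8810 = 0.00172191 g/m
den = 0.00172191 * 9000 = 15.5 denier

15.5 denier


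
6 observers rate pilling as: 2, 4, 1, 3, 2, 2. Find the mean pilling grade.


Formula: Mean = sum / count
Sum = 2 + 4 + 1 + 3 + 2 + 2 = 14
Mean = 14 / 6 = 2.3

2.3


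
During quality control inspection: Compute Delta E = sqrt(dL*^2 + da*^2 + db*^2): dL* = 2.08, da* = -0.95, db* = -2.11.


Formula: Delta E = sqrt(dL*^2 + da*^2 + db*^2)
Step 1: dL*^2 = 2.08^2 = 4.3264
Step 2: da*^2 = (-0.95)^2 = 0.9025
Step 3: db*^2 = (-2.11)^2 = 4.4521
Step 4: Sum = 4.3264 + 0.9025 + 4.4521 = 9.681
Step 5: Delta E = sqrt(9.681) = 3.11

3.11 Delta E


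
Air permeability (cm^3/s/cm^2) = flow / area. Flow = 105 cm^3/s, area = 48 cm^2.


Formula: Air Permeability = Airflow / Test Area
AP = 105 cm^3/s / 48 cm^2
AP = 2.2 cm^3/s/cm^2

2.2 cm^3/s/cm^2


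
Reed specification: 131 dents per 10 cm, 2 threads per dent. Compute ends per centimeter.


Formula: EPC = (dents per 10 cm * ends per dent) / 10
Step 1: Total ends per 10 cm = 131 * 2 = 262
Step 2: EPC = 262 / 10 = 26.2 ends/cm

26.2 ends/cm


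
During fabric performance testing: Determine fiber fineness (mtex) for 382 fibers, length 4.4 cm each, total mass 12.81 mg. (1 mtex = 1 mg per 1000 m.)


Formula: fineness (mtex) = mass (mg) / total length (km) = (mass_mg / total_length_m) * 1000
Step 1: Convert fiber length: 4.4 cm = 0.044 m
Step 2: Total fiber length = 382 * 0.044 = 16.808 m
Step 3: Linear density = 12.81 mg / 16.808 m = 0.7621 mg/m
Step 4: fineness = 0.7621 * 1000 = 762.1 mtex

762.1 mtex


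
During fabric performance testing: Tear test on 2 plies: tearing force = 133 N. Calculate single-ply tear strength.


Formula: Per-ply strength = Total force / Number of plies
Per-ply = 133 N / 2
Per-ply = 66.5 N

66.5 N


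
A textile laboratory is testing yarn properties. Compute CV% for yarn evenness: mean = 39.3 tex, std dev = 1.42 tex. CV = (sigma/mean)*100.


Formula: CV% = (standard deviation / mean) * 100
Step 1: Ratio = 1.42 / 39.3 = 0.036132
Step 2: CV% = 0.036132 * 100 = 3.6132% ≈ 3.6%

3.6%


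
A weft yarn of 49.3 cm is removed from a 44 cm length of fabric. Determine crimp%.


Formula: Crimp% = ((L_yarn - L_fabric) / L_fabric) * 100
Step 1: Extension = 49.3 - 44 = 5.3 cm
Step 2: Crimp% = (5.3 / 44) * 100
Step 3: Crimp% = 0.120455 * 100 = 12.0455% ≈ 12.0%

12.0%


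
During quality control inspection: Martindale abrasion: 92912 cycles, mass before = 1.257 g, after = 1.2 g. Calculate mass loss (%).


Formula: Mass loss% = ((m_before - m_after) / m_before) * 100
Step 1: Mass loss = 1.257 - 1.2 = 0.057 g
Step 2: Ratio = 0.057 / 1.257 = 0.0453461
Step 3: Mass loss% = 0.0453461 * 100 = 4.53461% ≈ 4.53%

4.53%


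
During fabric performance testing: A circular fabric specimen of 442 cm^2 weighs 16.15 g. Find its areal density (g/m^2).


Formula: GSM = mass_g / area_m2
Step 1: Convert area: 442 cm^2 = 442 / 10000 = 0.0442 m^2
Step 2: GSM = 16.15 g / 0.0442 m^2 = 365.4 g/m^2

365.4 g/m^2


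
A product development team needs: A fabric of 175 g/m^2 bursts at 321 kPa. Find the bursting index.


Formula: Bursting Index = Bursting Strength / Fabric GSM
BI = 321 kPa / 175 g/m^2
BI = 1.834 kPa/(g/m^2)

1.834 kPa/(g/m^2)


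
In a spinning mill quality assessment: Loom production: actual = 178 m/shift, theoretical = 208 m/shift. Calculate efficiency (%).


Formula: Efficiency% = (Actual output / Theoretical output) * 100
Efficiency% = (178 / 208) * 100
Efficiency% = 0.855769 * 100 = 85.5769% ≈ 85.6%

85.6%


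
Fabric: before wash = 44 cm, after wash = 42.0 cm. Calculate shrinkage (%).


Formula: Shrinkage% = ((L_before - L_after) / L_before) * 100
Step 1: Shrinkage = 44 - 42.0 = 2.0 cm
Step 2: Shrinkage% = (2.0 / 44) * 100
Step 3: Shrinkage% = 0.045455 * 100 = 4.5455% ≈ 4.5%

4.5%


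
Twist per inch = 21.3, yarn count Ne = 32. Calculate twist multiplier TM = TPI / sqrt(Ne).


Formula: TM = TPI / sqrt(Ne)
Step 1: sqrt(Ne) = sqrt(32) = 5.6569
Step 2: TM = 21.3 / 5.6569 = 3.77

3.77 TM


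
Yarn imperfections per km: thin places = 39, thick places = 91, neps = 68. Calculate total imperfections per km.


Formula: Total = thin places + thick places + neps
Total = 39 + 91 + 68
Total = 198 imperfections/km

198 imperfections/km


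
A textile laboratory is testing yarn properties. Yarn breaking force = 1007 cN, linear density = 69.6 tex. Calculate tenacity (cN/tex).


Formula: Tenacity = Breaking force / Linear density
Tenacity = 1007 cN / 69.6 tex
Tenacity = 14.47 cN/tex

14.47 cN/tex


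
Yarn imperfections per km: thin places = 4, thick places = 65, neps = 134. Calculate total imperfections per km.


Formula: Total = thin places + thick places + neps
Total = 4 + 65 + 134
Total = 203 imperfections/km

203 imperfections/km


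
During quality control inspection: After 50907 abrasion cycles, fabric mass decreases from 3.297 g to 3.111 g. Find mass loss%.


Formula: Mass loss% = ((m_before - m_after) / m_before) * 100
Step 1: Mass loss = 3.297 - 3.111 = 0.186 g
Step 2: Ratio = 0.186 / 3.297 = 0.0564149
Step 3: Mass loss% = 0.0564149 * 100 = 5.64149% ≈ 5.64%

5.64%


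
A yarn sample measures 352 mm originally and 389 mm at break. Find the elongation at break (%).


Formula: Elongation (%) = ((L_break - L0) / L0) * 100
Step 1: Extension = 389 - 352 = 37 mm
Step 2: Elongation = (37 / 352) * 100
Step 3: Elongation = 0.105114 * 100 = 10.5114% ≈ 10.5%

10.5%


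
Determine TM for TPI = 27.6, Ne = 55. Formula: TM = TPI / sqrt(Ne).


Formula: TM = TPI / sqrt(Ne)
Step 1: sqrt(Ne) = sqrt(55) = 7.4162
Step 2: TM = 27.6 / 7.4162 = 3.72

3.72 TM


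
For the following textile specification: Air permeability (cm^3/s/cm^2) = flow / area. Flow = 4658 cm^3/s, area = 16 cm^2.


Formula: Air Permeability = Airflow / Test Area
AP = 4658 cm^3/s / 16 cm^2
AP = 291.1 cm^3/s/cm^2

291.1 cm^3/s/cm^2


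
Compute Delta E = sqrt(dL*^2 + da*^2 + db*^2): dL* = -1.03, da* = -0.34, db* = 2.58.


Formula: Delta E = sqrt(dL*^2 + da*^2 + db*^2)
Step 1: dL*^2 = (-1.03)^2 = 1.0609
Step 2: da*^2 = (-0.34)^2 = 0.1156
Step 3: db*^2 = 2.58^2 = 6.6564
Step 4: Sum = 1.0609 + 0.1156 + 6.6564 = 7.8329
Step 5: Delta E = sqrt(7.8329) = 2.8

2.8 Delta E


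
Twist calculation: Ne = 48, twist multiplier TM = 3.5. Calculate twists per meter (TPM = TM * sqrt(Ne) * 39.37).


Formula: TPM = TM * sqrt(Ne) * 39.37
Step 1: sqrt(Ne) = sqrt(48) = 6.9282
Step 2: TM * sqrt(Ne) = 3.5 * 6.9282 = 24.2487
Step 3: TPM = 24.2487 * 39.37 = 955 twists/m

955 twists/m


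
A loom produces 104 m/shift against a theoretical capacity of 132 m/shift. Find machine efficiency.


Formula: Efficiency% = (Actual output / Theoretical output) * 100
Efficiency% = (104 / 132) * 100
Efficiency% = 0.787879 * 100 = 78.7879% ≈ 78.8%

78.8%


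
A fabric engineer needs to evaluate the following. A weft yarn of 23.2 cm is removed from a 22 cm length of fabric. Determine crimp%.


Formula: Crimp% = ((L_yarn - L_fabric) / L_fabric) * 100
Step 1: Extension = 23.2 - 22 = 1.2 cm
Step 2: Crimp% = (1.2 / 22) * 100
Step 3: Crimp% = 0.054545 * 100 = 5.4545% ≈ 5.5%

5.5%


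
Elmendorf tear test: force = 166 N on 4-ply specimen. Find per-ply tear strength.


Formula: Per-ply strength = Total force / Number of plies
Per-ply = 166 N / 4
Per-ply = 41.5 N

41.5 N


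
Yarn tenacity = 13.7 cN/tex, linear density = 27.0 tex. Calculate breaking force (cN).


Formula: Breaking force = Tenacity * Linear density
F = 13.7 cN/tex * 27.0 tex
F = 369.90 cN

369.90 cN


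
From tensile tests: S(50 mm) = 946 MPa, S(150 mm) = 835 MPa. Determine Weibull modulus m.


Formula: m = ln(L1/L2) / ln(S2/S1)
Step 1: ln(L1/L2) = ln(50/150) = -1.09861
Step 2: S2/S1 = 835/946 = 0.88266
Step 3: ln(S2/S1) = ln(0.88266) = -0.12482
Step 4: m = -1.09861 / -0.12482 = 8.80

8.80 (Weibull m)


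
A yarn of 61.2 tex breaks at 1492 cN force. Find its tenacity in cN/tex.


Formula: Tenacity = Breaking force / Linear density
Tenacity = 1492 cN / 61.2 tex
Tenacity = 24.38 cN/tex

24.38 cN/tex


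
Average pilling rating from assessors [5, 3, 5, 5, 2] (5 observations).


Formula: Mean = sum / count
Sum = 5 + 3 + 5 + 5 + 2 = 20
Mean = 20 / 5 = 4.0

4.0


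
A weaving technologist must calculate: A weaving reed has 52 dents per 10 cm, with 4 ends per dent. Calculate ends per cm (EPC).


Formula: EPC = (dents per 10 cm * ends per dent) / 10
Step 1: Total ends per 10 cm = 52 * 4 = 208
Step 2: EPC = 208 / 10 = 20.8 ends/cm

20.8 ends/cm


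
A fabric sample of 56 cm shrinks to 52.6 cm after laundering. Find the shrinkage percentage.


Formula: Shrinkage% = ((L_before - L_after) / L_before) * 100
Step 1: Shrinkage = 56 - 52.6 = 3.4 cm
Step 2: Shrinkage% = (3.4 / 56) * 100
Step 3: Shrinkage% = 0.060714 * 100 = 6.0714% ≈ 6.1%

6.1%


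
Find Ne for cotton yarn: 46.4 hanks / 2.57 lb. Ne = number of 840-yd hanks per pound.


Formula: Ne = hanks / mass_lb
Substituting: Ne = 46.4 / 2.57
Ne = 18.1

18.1 Ne


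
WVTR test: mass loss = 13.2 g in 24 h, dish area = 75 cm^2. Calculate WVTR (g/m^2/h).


Formula: WVTR = mass_loss / (area * time)
Step 1: Convert area: 75 cm^2 = 0.0075 m^2
Step 2: WVTR = 13.2 g / (0.0075 m^2 * 24 h)
Step 3: WVTR = 13.2 / 0.18 = 73.3 g/m^2/h

73.3 g/m^2/h


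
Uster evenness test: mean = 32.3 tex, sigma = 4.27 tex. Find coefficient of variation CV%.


Formula: CV% = (standard deviation / mean) * 100
Step 1: Ratio = 4.27 / 32.3 = 0.132198
Step 2: CV% = 0.132198 * 100 = 13.2198% ≈ 13.2%

13.2%


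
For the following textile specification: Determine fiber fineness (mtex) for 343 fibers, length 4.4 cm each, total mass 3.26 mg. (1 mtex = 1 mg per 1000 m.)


Formula: fineness (mtex) = mass (mg) / total length (km) = (mass_mg / total_length_m) * 1000
Step 1: Convert fiber length: 4.4 cm = 0.044 m
Step 2: Total fiber length = 343 * 0.044 = 15.092 m
Step 3: Linear density = 3.26 mg / 15.092 m = 0.2160 mg/m
Step 4: fineness = 0.2160 * 1000 = 216.0 mtex

216.0 mtex


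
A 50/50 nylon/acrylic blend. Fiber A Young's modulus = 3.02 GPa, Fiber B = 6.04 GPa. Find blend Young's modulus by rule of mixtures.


Formula: Blend property = (fraction_A * property_A) + (fraction_B * property_B)
Step 1: Contribution A = 50/100 * 3.02 GPa = 1.51 GPa
Step 2: Contribution B = 50/100 * 6.04 GPa = 3.02 GPa
Step 3: Blend Young's modulus = 1.51 + 3.02 = 4.53 GPa

4.53 GPa


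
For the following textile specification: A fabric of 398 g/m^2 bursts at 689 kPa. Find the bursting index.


Formula: Bursting Index = Bursting Strength / Fabric GSM
BI = 689 kPa / 398 g/m^2
BI = 1.731 kPa/(g/m^2)

1.731 kPa/(g/m^2)


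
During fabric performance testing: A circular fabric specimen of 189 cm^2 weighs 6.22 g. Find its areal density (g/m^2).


Formula: GSM = mass_g / area_m2
Step 1: Convert area: 189 cm^2 = 189 / 10000 = 0.0189 m^2
Step 2: GSM = 6.22 g / 0.0189 m^2 = 329.1 g/m^2

329.1 g/m^2


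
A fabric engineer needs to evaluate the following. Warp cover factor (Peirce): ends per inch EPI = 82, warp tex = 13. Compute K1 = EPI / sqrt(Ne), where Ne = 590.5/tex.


Formula: K1 = EPI / sqrt(Ne), with Ne = 590.5 / tex_warp
Step 1: Ne = 590.5 / 13 = 45.423
Step 2: sqrt(Ne) = sqrt(45.423) = 6.7397
Step 3: K1 = 82 / 6.7397 = 12.2

12.2


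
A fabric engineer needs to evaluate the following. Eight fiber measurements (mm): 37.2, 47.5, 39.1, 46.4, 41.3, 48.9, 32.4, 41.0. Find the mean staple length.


Formula: Mean = sum of lengths / count
Sum = 37.2 + 47.5 + 39.1 + 46.4 + 41.3 + 48.9 + 32.4 + 41.0
Sum = 333.8 mm
Mean = 333.8 / 8 = 41.73 mm

41.73 mm


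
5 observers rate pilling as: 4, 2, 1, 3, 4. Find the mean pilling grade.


Formula: Mean = sum / count
Sum = 4 + 2 + 1 + 3 + 4 = 14
Mean = 14 / 5 = 2.8

2.8


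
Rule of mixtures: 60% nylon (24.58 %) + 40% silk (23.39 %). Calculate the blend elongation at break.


Formula: Blend property = (fraction_A * property_A) + (fraction_B * property_B)
Step 1: Contribution A = 60/100 * 24.58 % = 14.748 %
Step 2: Contribution B = 40/100 * 23.39 % = 9.356 %
Step 3: Blend elongation at break = 14.748 + 9.356 = 24.104 %

24.104 %


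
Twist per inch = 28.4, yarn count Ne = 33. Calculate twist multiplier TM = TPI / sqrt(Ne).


Formula: TM = TPI / sqrt(Ne)
Step 1: sqrt(Ne) = sqrt(33) = 5.7446
Step 2: TM = 28.4 / 5.7446 = 4.94

4.94 TM


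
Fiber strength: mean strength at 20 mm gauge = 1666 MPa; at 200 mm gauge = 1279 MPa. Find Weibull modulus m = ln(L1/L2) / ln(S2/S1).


Formula: m = ln(L1/L2) / ln(S2/S1)
Step 1: ln(L1/L2) = ln(20/200) = -2.30259
Step 2: S2/S1 = 1279/1666 = 0.76771
Step 3: ln(S2/S1) = ln(0.76771) = -0.26434
Step 4: m = -2.30259 / -0.26434 = 8.71

8.71 (Weibull m)


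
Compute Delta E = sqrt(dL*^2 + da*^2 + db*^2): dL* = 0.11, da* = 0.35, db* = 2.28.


Formula: Delta E = sqrt(dL*^2 + da*^2 + db*^2)
Step 1: dL*^2 = 0.11^2 = 0.0121
Step 2: da*^2 = 0.35^2 = 0.1225
Step 3: db*^2 = 2.28^2 = 5.1984
Step 4: Sum = 0.0121 + 0.1225 + 5.1984 = 5.333
Step 5: Delta E = sqrt(5.333) = 2.31

2.31 Delta E


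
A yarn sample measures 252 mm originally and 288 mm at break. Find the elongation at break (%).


Formula: Elongation (%) = ((L_break - L0) / L0) * 100
Step 1: Extension = 288 - 252 = 36 mm
Step 2: Elongation = (36 / 252) * 100
Step 3: Elongation = 0.142857 * 100 = 14.2857% ≈ 14.3%

14.3%


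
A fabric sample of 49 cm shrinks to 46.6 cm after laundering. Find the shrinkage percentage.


Formula: Shrinkage% = ((L_before - L_after) / L_before) * 100
Step 1: Shrinkage = 49 - 46.6 = 2.4 cm
Step 2: Shrinkage% = (2.4 / 49) * 100
Step 3: Shrinkage% = 0.04898 * 100 = 4.898% ≈ 4.9%

4.9%


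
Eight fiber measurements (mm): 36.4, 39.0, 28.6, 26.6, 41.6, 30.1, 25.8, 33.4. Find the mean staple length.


Formula: Mean = sum of lengths / count
Sum = 36.4 + 39.0 + 28.6 + 26.6 + 41.6 + 30.1 + 25.8 + 33.4
Sum = 261.5 mm
Mean = 261.5 / 8 = 32.69 mm

32.69 mm


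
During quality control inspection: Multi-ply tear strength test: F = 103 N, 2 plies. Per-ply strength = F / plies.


Formula: Per-ply strength = Total force / Number of plies
Per-ply = 103 N / 2
Per-ply = 51.5 N

51.5 N


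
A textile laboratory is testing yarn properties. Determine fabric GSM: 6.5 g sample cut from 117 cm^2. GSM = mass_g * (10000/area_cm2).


Formula: GSM = mass_g / area_m2
Step 1: Convert area: 117 cm^2 = 117 / 10000 = 0.0117 m^2
Step 2: GSM = 6.5 g / 0.0117 m^2 = 555.6 g/m^2

555.6 g/m^2


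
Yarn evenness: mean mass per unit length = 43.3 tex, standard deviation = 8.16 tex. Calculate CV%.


Formula: CV% = (standard deviation / mean) * 100
Step 1: Ratio = 8.16 / 43.3 = 0.188453
Step 2: CV% = 0.188453 * 100 = 18.8453% ≈ 18.8%

18.8%


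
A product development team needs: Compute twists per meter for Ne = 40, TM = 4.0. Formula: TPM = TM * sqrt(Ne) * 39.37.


Formula: TPM = TM * sqrt(Ne) * 39.37
Step 1: sqrt(Ne) = sqrt(40) = 6.3246
Step 2: TM * sqrt(Ne) = 4.0 * 6.3246 = 25.2984
Step 3: TPM = 25.2984 * 39.37 = 996 twists/m

996 twists/m


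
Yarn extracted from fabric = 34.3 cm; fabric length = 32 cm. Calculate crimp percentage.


Formula: Crimp% = ((L_yarn - L_fabric) / L_fabric) * 100
Step 1: Extension = 34.3 - 32 = 2.3 cm
Step 2: Crimp% = (2.3 / 32) * 100
Step 3: Crimp% = 0.071875 * 100 = 7.1875% ≈ 7.2%

7.2%


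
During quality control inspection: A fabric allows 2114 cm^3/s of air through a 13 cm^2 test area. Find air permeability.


Formula: Air Permeability = Airflow / Test Area
AP = 2114 cm^3/s / 13 cm^2
AP = 162.6 cm^3/s/cm^2

162.6 cm^3/s/cm^2


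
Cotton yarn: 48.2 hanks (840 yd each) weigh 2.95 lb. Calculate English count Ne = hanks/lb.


Formula: Ne = hanks / mass_lb
Substituting: Ne = 48.2 / 2.95
Ne = 16.3

16.3 Ne


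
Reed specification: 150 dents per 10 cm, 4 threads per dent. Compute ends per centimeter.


Formula: EPC = (dents per 10 cm * ends per dent) / 10
Step 1: Total ends per 10 cm = 150 * 4 = 600
Step 2: EPC = 600 / 10 = 60.0 ends/cm

60.0 ends/cm


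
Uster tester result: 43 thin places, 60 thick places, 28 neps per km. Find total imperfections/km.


Formula: Total = thin places + thick places + neps
Total = 43 + 60 + 28
Total = 131 imperfections/km

131 imperfections/km


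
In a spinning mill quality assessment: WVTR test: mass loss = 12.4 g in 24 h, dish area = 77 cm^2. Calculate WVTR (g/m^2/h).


Formula: WVTR = mass_loss / (area * time)
Step 1: Convert area: 77 cm^2 = 0.0077 m^2
Step 2: WVTR = 12.4 g / (0.0077 m^2 * 24 h)
Step 3: WVTR = 12.4 / 0.1848 = 67.1 g/m^2/h

67.1 g/m^2/h


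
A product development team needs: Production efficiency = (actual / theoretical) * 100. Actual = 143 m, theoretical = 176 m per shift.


Formula: Efficiency% = (Actual output / Theoretical output) * 100
Efficiency% = (143 / 176) * 100
Efficiency% = 0.8125 * 100 = 81.25% ≈ 81.3%

81.3%


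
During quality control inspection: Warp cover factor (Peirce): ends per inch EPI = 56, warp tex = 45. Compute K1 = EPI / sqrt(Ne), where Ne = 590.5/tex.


Formula: K1 = EPI / sqrt(Ne), with Ne = 590.5 / tex_warp
Step 1: Ne = 590.5 / 45 = 13.122
Step 2: sqrt(Ne) = sqrt(13.122) = 3.6224
Step 3: K1 = 56 / 3.6224 = 15.5

15.5


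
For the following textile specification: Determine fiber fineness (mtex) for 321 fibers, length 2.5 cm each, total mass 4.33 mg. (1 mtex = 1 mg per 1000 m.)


Formula: fineness (mtex) = mass (mg) / total length (km) = (mass_mg / total_length_m) * 1000
Step 1: Convert fiber length: 2.5 cm = 0.025 m
Step 2: Total fiber length = 321 * 0.025 = 8.025 m
Step 3: Linear density = 4.33 mg / 8.025 m = 0.5396 mg/m
Step 4: fineness = 0.5396 * 1000 = 539.6 mtex

539.6 mtex


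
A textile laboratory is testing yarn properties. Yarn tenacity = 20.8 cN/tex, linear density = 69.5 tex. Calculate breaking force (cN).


Formula: Breaking force = Tenacity * Linear density
F = 20.8 cN/tex * 69.5 tex
F = 1445.60 cN

1445.60 cN


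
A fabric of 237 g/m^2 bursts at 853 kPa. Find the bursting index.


Formula: Bursting Index = Bursting Strength / Fabric GSM
BI = 853 kPa / 237 g/m^2
BI = 3.599 kPa/(g/m^2)

3.599 kPa/(g/m^2)


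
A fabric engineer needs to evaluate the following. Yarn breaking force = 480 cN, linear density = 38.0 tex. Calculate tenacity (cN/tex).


Formula: Tenacity = Breaking force / Linear density
Tenacity = 480 cN / 38.0 tex
Tenacity = 12.63 cN/tex

12.63 cN/tex


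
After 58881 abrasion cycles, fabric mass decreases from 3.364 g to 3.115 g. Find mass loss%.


Formula: Mass loss% = ((m_before - m_after) / m_before) * 100
Step 1: Mass loss = 3.364 - 3.115 = 0.249 g
Step 2: Ratio = 0.249 / 3.364 = 0.074019
Step 3: Mass loss% = 0.074019 * 100 = 7.4019% ≈ 7.40%

7.40%


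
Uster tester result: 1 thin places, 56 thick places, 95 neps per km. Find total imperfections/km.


Formula: Total = thin places + thick places + neps
Total = 1 + 56 + 95
Total = 152 imperfections/km

152 imperfections/km


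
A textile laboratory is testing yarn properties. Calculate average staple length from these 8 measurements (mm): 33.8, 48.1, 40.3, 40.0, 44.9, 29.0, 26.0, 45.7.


Formula: Mean = sum of lengths / count
Sum = 33.8 + 48.1 + 40.3 + 40.0 + 44.9 + 29.0 + 26.0 + 45.7
Sum = 307.8 mm
Mean = 307.8 / 8 = 38.48 mm

38.48 mm


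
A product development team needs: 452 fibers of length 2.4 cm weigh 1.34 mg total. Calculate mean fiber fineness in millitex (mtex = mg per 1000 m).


Formula: fineness (mtex) = mass (mg) / total length (km) = (mass_mg / total_length_m) * 1000
Step 1: Convert fiber length: 2.4 cm = 0.024 m
Step 2: Total fiber length = 452 * 0.024 = 10.848 m
Step 3: Linear density = 1.34 mg / 10.848 m = 0.1235 mg/m
Step 4: fineness = 0.1235 * 1000 = 123.5 mtex

123.5 mtex


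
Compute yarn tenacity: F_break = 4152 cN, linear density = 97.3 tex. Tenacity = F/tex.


Formula: Tenacity = Breaking force / Linear density
Tenacity = 4152 cN / 97.3 tex
Tenacity = 42.67 cN/tex

42.67 cN/tex


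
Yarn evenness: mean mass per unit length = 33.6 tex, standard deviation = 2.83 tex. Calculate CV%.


Formula: CV% = (standard deviation / mean) * 100
Step 1: Ratio = 2.83 / 33.6 = 0.084226
Step 2: CV% = 0.084226 * 100 = 8.4226% ≈ 8.4%

8.4%


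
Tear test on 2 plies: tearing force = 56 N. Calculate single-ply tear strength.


Formula: Per-ply strength = Total force / Number of plies
Per-ply = 56 N / 2
Per-ply = 28 N

28 N


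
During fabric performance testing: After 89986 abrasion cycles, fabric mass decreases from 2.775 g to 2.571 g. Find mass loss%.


Formula: Mass loss% = ((m_before - m_after) / m_before) * 100
Step 1: Mass loss = 2.775 - 2.571 = 0.204 g
Step 2: Ratio = 0.204 / 2.775 = 0.0735135
Step 3: Mass loss% = 0.0735135 * 100 = 7.35135% ≈ 7.35%

7.35%


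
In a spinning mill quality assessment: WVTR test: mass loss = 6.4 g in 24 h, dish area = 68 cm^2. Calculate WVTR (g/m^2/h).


Formula: WVTR = mass_loss / (area * time)
Step 1: Convert area: 68 cm^2 = 0.0068 m^2
Step 2: WVTR = 6.4 g / (0.0068 m^2 * 24 h)
Step 3: WVTR = 6.4 / 0.1632 = 39.2 g/m^2/h

39.2 g/m^2/h


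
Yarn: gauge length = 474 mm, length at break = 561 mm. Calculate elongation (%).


Formula: Elongation (%) = ((L_break - L0) / L0) * 100
Step 1: Extension = 561 - 474 = 87 mm
Step 2: Elongation = (87 / 474) * 100
Step 3: Elongation = 0.183544 * 100 = 18.3544% ≈ 18.4%

18.4%


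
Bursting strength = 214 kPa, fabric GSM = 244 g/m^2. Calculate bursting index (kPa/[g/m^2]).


Formula: Bursting Index = Bursting Strength / Fabric GSM
BI = 214 kPa / 244 g/m^2
BI = 0.877 kPa/(g/m^2)

0.877 kPa/(g/m^2)


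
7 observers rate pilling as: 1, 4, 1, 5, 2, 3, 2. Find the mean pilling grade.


Formula: Mean = sum / count
Sum = 1 + 4 + 1 + 5 + 2 + 3 + 2 = 18
Mean = 18 / 7 = 2.6

2.6


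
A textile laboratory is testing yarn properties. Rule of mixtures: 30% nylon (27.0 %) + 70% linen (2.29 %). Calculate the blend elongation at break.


Formula: Blend property = (fraction_A * property_A) + (fraction_B * property_B)
Step 1: Contribution A = 30/100 * 27.0 % = 8.1 %
Step 2: Contribution B = 70/100 * 2.29 % = 1.603 %
Step 3: Blend elongation at break = 8.1 + 1.603 = 9.703 %

9.703 %


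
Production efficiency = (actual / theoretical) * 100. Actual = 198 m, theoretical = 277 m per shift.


Formula: Efficiency% = (Actual output / Theoretical output) * 100
Efficiency% = (198 / 277) * 100
Efficiency% = 0.714801 * 100 = 71.4801% ≈ 71.5%

71.5%


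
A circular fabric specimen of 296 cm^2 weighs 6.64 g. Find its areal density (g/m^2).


Formula: GSM = mass_g / area_m2
Step 1: Convert area: 296 cm^2 = 296 / 10000 = 0.0296 m^2
Step 2: GSM = 6.64 g / 0.0296 m^2 = 224.3 g/m^2

224.3 g/m^2


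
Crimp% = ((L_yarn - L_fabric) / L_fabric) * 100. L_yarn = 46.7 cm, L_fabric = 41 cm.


Formula: Crimp% = ((L_yarn - L_fabric) / L_fabric) * 100
Step 1: Extension = 46.7 - 41 = 5.7 cm
Step 2: Crimp% = (5.7 / 41) * 100
Step 3: Crimp% = 0.139024 * 100 = 13.9024% ≈ 13.9%

13.9%


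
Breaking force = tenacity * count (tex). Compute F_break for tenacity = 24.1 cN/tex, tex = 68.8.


Formula: Breaking force = Tenacity * Linear density
F = 24.1 cN/tex * 68.8 tex
F = 1658.08 cN

1658.08 cN


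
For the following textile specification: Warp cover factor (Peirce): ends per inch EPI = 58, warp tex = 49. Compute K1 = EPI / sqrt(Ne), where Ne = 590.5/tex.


Formula: K1 = EPI / sqrt(Ne), with Ne = 590.5 / tex_warp
Step 1: Ne = 590.5 / 49 = 12.051
Step 2: sqrt(Ne) = sqrt(12.051) = 3.4715
Step 3: K1 = 58 / 3.4715 = 16.7

16.7


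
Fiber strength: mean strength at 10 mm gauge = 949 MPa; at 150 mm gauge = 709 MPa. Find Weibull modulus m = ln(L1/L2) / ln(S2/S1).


Formula: m = ln(L1/L2) / ln(S2/S1)
Step 1: ln(L1/L2) = ln(10/150) = -2.70805
Step 2: S2/S1 = 709/949 = 0.7471
Step 3: ln(S2/S1) = ln(0.7471) = -0.29156
Step 4: m = -2.70805 / -0.29156 = 9.29

9.29 (Weibull m)


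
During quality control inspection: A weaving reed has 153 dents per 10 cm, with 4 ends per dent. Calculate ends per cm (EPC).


Formula: EPC = (dents per 10 cm * ends per dent) / 10
Step 1: Total ends per 10 cm = 153 * 4 = 612
Step 2: EPC = 612 / 10 = 61.2 ends/cm

61.2 ends/cm


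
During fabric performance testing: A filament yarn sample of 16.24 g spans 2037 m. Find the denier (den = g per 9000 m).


Formula: den = (mass_g / length_m) * 9000
Substituting: den = (16.24 / 2037) * 9000
Intermediate: 16.24 / 2037 = 0.00797251 g/m
den = 0.00797251 * 9000 = 71.8 denier

71.8 denier


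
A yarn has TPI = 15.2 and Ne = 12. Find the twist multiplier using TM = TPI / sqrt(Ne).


Formula: TM = TPI / sqrt(Ne)
Step 1: sqrt(Ne) = sqrt(12) = 3.4641
Step 2: TM = 15.2 / 3.4641 = 4.39

4.39 TM


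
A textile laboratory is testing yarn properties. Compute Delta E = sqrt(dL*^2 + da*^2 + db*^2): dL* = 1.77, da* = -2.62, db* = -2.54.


Formula: Delta E = sqrt(dL*^2 + da*^2 + db*^2)
Step 1: dL*^2 = 1.77^2 = 3.1329
Step 2: da*^2 = (-2.62)^2 = 6.8644
Step 3: db*^2 = (-2.54)^2 = 6.4516
Step 4: Sum = 3.1329 + 6.8644 + 6.4516 = 16.4489
Step 5: Delta E = sqrt(16.4489) = 4.06

4.06 Delta E


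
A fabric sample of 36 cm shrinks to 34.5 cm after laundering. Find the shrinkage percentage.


Formula: Shrinkage% = ((L_before - L_after) / L_before) * 100
Step 1: Shrinkage = 36 - 34.5 = 1.5 cm
Step 2: Shrinkage% = (1.5 / 36) * 100
Step 3: Shrinkage% = 0.041667 * 100 = 4.1667% ≈ 4.2%

4.2%


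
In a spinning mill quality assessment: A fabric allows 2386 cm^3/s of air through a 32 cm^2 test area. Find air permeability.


Formula: Air Permeability = Airflow / Test Area
AP = 2386 cm^3/s / 32 cm^2
AP = 74.6 cm^3/s/cm^2

74.6 cm^3/s/cm^2


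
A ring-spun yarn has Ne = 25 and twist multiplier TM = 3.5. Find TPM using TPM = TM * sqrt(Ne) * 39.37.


Formula: TPM = TM * sqrt(Ne) * 39.37
Step 1: sqrt(Ne) = sqrt(25) = 5
Step 2: TM * sqrt(Ne) = 3.5 * 5 = 17.5
Step 3: TPM = 17.5 * 39.37 = 689 twists/m

689 twists/m


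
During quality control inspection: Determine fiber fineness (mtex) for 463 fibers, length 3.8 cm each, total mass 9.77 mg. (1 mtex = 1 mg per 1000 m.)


Formula: fineness (mtex) = mass (mg) / total length (km) = (mass_mg / total_length_m) * 1000
Step 1: Convert fiber length: 3.8 cm = 0.038 m
Step 2: Total fiber length = 463 * 0.038 = 17.594 m
Step 3: Linear density = 9.77 mg / 17.594 m = 0.5553 mg/m
Step 4: fineness = 0.5553 * 1000 = 555.3 mtex

555.3 mtex


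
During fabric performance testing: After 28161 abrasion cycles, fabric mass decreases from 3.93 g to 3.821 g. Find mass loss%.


Formula: Mass loss% = ((m_before - m_after) / m_before) * 100
Step 1: Mass loss = 3.93 - 3.821 = 0.109 g
Step 2: Ratio = 0.109 / 3.93 = 0.0277354
Step 3: Mass loss% = 0.0277354 * 100 = 2.77354% ≈ 2.77%

2.77%


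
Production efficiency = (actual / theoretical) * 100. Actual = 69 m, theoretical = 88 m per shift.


Formula: Efficiency% = (Actual output / Theoretical output) * 100
Efficiency% = (69 / 88) * 100
Efficiency% = 0.784091 * 100 = 78.4091% ≈ 78.4%

78.4%


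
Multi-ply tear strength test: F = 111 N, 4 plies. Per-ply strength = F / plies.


Formula: Per-ply strength = Total force / Number of plies
Per-ply = 111 N / 4
Per-ply = 27.75 N

27.75 N


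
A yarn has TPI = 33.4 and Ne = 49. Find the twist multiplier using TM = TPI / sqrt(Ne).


Formula: TM = TPI / sqrt(Ne)
Step 1: sqrt(Ne) = sqrt(49) = 7
Step 2: TM = 33.4 / 7 = 4.77

4.77 TM


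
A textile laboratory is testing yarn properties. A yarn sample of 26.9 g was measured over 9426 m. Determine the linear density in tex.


Formula: Tex = (mass_g / length_m) * 1000
Substituting: Tex = (26.9 / 9426) * 1000
Intermediate: 26.9 / 9426 = 0.00285381 g/m
Tex = 0.00285381 * 1000 = 2.85 tex

2.85 tex


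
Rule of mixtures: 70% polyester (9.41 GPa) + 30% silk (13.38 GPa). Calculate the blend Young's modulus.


Formula: Blend property = (fraction_A * property_A) + (fraction_B * property_B)
Step 1: Contribution A = 70/100 * 9.41 GPa = 6.587 GPa
Step 2: Contribution B = 30/100 * 13.38 GPa = 4.014 GPa
Step 3: Blend Young's modulus = 6.587 + 4.014 = 10.601 GPa

10.601 GPa


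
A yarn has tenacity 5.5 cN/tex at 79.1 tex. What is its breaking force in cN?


Formula: Breaking force = Tenacity * Linear density
F = 5.5 cN/tex * 79.1 tex
F = 435.05 cN

435.05 cN


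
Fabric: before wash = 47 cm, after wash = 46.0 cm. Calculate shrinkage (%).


Formula: Shrinkage% = ((L_before - L_after) / L_before) * 100
Step 1: Shrinkage = 47 - 46.0 = 1.0 cm
Step 2: Shrinkage% = (1.0 / 47) * 100
Step 3: Shrinkage% = 0.021277 * 100 = 2.1277% ≈ 2.1%

2.1%


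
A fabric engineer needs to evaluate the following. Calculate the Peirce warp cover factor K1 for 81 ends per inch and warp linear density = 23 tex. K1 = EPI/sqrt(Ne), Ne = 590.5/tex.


Formula: K1 = EPI / sqrt(Ne), with Ne = 590.5 / tex_warp
Step 1: Ne = 590.5 / 23 = 25.674
Step 2: sqrt(Ne) = sqrt(25.674) = 5.067
Step 3: K1 = 81 / 5.067 = 16.0

16.0


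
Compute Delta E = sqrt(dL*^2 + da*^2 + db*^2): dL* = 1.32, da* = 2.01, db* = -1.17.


Formula: Delta E = sqrt(dL*^2 + da*^2 + db*^2)
Step 1: dL*^2 = 1.32^2 = 1.7424
Step 2: da*^2 = 2.01^2 = 4.0401
Step 3: db*^2 = (-1.17)^2 = 1.3689
Step 4: Sum = 1.7424 + 4.0401 + 1.3689 = 7.1514
Step 5: Delta E = sqrt(7.1514) = 2.67

2.67 Delta E


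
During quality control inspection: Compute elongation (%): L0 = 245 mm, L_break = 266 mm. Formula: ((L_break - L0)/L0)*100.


Formula: Elongation (%) = ((L_break - L0) / L0) * 100
Step 1: Extension = 266 - 245 = 21 mm
Step 2: Elongation = (21 / 245) * 100
Step 3: Elongation = 0.085714 * 100 = 8.5714% ≈ 8.6%

8.6%


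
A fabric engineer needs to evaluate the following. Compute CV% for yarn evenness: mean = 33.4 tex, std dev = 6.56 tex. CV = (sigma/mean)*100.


Formula: CV% = (standard deviation / mean) * 100
Step 1: Ratio = 6.56 / 33.4 = 0.196407
Step 2: CV% = 0.196407 * 100 = 19.6407% ≈ 19.6%

19.6%


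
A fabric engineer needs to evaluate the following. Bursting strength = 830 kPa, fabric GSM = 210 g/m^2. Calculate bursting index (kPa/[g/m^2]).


Formula: Bursting Index = Bursting Strength / Fabric GSM
BI = 830 kPa / 210 g/m^2
BI = 3.952 kPa/(g/m^2)

3.952 kPa/(g/m^2)


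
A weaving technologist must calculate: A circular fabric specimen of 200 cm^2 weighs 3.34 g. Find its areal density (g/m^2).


Formula: GSM = mass_g / area_m2
Step 1: Convert area: 200 cm^2 = 200 / 10000 = 0.02 m^2
Step 2: GSM = 3.34 g / 0.02 m^2 = 167.0 g/m^2

167.0 g/m^2


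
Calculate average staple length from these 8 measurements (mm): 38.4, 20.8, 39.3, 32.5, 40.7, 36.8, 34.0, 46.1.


Formula: Mean = sum of lengths / count
Sum = 38.4 + 20.8 + 39.3 + 32.5 + 40.7 + 36.8 + 34.0 + 46.1
Sum = 288.6 mm
Mean = 288.6 / 8 = 36.08 mm

36.08 mm


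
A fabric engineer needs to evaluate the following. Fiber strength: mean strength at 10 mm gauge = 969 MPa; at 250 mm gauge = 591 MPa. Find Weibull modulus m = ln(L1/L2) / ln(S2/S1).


Formula: m = ln(L1/L2) / ln(S2/S1)
Step 1: ln(L1/L2) = ln(10/250) = -3.21888
Step 2: S2/S1 = 591/969 = 0.60991
Step 3: ln(S2/S1) = ln(0.60991) = -0.49444
Step 4: m = -3.21888 / -0.49444 = 6.51

6.51 (Weibull m)
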